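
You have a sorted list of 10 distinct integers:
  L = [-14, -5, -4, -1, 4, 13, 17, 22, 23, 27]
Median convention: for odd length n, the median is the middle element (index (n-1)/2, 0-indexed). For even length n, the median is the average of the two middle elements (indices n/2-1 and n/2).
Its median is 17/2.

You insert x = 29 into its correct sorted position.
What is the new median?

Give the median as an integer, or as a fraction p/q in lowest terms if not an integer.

Answer: 13

Derivation:
Old list (sorted, length 10): [-14, -5, -4, -1, 4, 13, 17, 22, 23, 27]
Old median = 17/2
Insert x = 29
Old length even (10). Middle pair: indices 4,5 = 4,13.
New length odd (11). New median = single middle element.
x = 29: 10 elements are < x, 0 elements are > x.
New sorted list: [-14, -5, -4, -1, 4, 13, 17, 22, 23, 27, 29]
New median = 13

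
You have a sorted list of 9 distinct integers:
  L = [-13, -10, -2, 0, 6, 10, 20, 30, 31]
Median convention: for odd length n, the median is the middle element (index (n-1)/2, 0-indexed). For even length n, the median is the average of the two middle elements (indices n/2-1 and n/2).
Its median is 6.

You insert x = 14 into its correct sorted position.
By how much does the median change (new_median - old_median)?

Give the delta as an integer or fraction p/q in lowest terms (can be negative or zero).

Old median = 6
After inserting x = 14: new sorted = [-13, -10, -2, 0, 6, 10, 14, 20, 30, 31]
New median = 8
Delta = 8 - 6 = 2

Answer: 2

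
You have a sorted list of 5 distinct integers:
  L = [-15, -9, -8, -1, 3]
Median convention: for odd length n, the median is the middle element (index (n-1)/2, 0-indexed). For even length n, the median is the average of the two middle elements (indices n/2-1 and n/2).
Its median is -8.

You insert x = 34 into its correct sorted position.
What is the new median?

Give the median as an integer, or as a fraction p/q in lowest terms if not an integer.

Answer: -9/2

Derivation:
Old list (sorted, length 5): [-15, -9, -8, -1, 3]
Old median = -8
Insert x = 34
Old length odd (5). Middle was index 2 = -8.
New length even (6). New median = avg of two middle elements.
x = 34: 5 elements are < x, 0 elements are > x.
New sorted list: [-15, -9, -8, -1, 3, 34]
New median = -9/2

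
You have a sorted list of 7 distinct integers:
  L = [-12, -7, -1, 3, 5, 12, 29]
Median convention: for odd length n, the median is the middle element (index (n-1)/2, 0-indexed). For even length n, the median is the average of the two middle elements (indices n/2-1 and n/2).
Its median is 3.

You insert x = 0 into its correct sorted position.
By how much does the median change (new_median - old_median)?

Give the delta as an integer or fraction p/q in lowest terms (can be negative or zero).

Old median = 3
After inserting x = 0: new sorted = [-12, -7, -1, 0, 3, 5, 12, 29]
New median = 3/2
Delta = 3/2 - 3 = -3/2

Answer: -3/2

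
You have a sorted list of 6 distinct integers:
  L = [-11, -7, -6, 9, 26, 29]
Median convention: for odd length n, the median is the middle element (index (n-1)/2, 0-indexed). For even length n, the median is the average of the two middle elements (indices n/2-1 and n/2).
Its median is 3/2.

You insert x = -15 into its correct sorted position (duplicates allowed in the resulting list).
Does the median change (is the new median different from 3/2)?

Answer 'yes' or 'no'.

Answer: yes

Derivation:
Old median = 3/2
Insert x = -15
New median = -6
Changed? yes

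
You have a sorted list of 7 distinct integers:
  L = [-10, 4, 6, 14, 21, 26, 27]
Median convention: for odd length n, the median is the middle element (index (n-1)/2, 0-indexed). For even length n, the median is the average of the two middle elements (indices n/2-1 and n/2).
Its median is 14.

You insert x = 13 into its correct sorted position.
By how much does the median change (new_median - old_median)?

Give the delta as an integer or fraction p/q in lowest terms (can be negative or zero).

Old median = 14
After inserting x = 13: new sorted = [-10, 4, 6, 13, 14, 21, 26, 27]
New median = 27/2
Delta = 27/2 - 14 = -1/2

Answer: -1/2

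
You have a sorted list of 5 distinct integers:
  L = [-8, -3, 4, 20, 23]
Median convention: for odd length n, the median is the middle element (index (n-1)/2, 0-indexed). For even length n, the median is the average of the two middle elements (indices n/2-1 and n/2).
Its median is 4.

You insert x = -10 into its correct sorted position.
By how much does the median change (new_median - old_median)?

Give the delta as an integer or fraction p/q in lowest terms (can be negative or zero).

Answer: -7/2

Derivation:
Old median = 4
After inserting x = -10: new sorted = [-10, -8, -3, 4, 20, 23]
New median = 1/2
Delta = 1/2 - 4 = -7/2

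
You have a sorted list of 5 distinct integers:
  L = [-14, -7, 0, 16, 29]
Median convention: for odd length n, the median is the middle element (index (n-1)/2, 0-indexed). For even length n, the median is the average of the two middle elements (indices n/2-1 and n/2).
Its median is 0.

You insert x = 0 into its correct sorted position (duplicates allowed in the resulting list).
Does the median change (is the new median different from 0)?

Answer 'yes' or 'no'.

Answer: no

Derivation:
Old median = 0
Insert x = 0
New median = 0
Changed? no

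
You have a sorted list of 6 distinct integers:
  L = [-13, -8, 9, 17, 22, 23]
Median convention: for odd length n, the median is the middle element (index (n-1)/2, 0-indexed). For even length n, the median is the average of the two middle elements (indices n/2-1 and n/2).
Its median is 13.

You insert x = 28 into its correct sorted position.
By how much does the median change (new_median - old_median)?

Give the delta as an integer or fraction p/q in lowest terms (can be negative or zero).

Old median = 13
After inserting x = 28: new sorted = [-13, -8, 9, 17, 22, 23, 28]
New median = 17
Delta = 17 - 13 = 4

Answer: 4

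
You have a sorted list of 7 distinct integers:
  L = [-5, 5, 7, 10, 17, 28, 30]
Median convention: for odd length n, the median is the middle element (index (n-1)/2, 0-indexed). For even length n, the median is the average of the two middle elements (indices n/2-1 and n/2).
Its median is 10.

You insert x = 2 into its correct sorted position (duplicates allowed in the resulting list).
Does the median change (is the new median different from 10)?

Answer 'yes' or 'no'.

Answer: yes

Derivation:
Old median = 10
Insert x = 2
New median = 17/2
Changed? yes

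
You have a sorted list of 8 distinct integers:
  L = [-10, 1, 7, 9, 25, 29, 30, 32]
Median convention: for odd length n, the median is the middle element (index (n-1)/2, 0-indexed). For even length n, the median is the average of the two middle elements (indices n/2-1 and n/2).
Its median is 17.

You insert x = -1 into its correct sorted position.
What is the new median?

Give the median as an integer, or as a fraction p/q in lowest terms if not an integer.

Answer: 9

Derivation:
Old list (sorted, length 8): [-10, 1, 7, 9, 25, 29, 30, 32]
Old median = 17
Insert x = -1
Old length even (8). Middle pair: indices 3,4 = 9,25.
New length odd (9). New median = single middle element.
x = -1: 1 elements are < x, 7 elements are > x.
New sorted list: [-10, -1, 1, 7, 9, 25, 29, 30, 32]
New median = 9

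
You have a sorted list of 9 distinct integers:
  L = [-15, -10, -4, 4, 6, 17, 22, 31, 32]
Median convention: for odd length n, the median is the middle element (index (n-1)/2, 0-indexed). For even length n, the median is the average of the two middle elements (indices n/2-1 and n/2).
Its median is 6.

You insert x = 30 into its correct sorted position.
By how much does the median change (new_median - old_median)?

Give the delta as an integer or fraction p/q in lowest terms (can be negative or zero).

Answer: 11/2

Derivation:
Old median = 6
After inserting x = 30: new sorted = [-15, -10, -4, 4, 6, 17, 22, 30, 31, 32]
New median = 23/2
Delta = 23/2 - 6 = 11/2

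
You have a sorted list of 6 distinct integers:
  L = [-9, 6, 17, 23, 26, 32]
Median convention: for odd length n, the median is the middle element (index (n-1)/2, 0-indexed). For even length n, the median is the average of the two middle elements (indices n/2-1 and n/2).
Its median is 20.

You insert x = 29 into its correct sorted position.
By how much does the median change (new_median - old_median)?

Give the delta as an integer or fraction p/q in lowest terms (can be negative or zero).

Answer: 3

Derivation:
Old median = 20
After inserting x = 29: new sorted = [-9, 6, 17, 23, 26, 29, 32]
New median = 23
Delta = 23 - 20 = 3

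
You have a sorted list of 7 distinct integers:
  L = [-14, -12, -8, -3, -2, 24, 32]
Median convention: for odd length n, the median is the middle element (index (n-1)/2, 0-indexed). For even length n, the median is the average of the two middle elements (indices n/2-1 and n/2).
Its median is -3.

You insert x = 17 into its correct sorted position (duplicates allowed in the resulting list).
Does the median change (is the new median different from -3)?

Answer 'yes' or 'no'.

Answer: yes

Derivation:
Old median = -3
Insert x = 17
New median = -5/2
Changed? yes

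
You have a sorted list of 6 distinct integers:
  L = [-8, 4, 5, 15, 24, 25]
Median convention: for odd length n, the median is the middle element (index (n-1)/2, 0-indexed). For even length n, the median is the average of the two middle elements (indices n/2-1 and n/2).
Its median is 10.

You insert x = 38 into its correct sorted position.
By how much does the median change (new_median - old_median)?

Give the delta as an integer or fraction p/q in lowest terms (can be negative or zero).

Old median = 10
After inserting x = 38: new sorted = [-8, 4, 5, 15, 24, 25, 38]
New median = 15
Delta = 15 - 10 = 5

Answer: 5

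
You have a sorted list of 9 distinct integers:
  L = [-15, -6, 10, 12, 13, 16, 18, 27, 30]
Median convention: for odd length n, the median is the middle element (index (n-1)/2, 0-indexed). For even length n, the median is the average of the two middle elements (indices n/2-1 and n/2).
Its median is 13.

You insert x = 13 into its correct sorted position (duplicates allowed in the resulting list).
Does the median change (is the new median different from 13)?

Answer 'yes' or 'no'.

Answer: no

Derivation:
Old median = 13
Insert x = 13
New median = 13
Changed? no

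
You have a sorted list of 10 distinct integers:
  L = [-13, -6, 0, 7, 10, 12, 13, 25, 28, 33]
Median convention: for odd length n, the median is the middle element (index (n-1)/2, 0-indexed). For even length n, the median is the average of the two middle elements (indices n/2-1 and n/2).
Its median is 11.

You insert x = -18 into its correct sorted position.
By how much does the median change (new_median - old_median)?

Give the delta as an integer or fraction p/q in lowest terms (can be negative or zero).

Old median = 11
After inserting x = -18: new sorted = [-18, -13, -6, 0, 7, 10, 12, 13, 25, 28, 33]
New median = 10
Delta = 10 - 11 = -1

Answer: -1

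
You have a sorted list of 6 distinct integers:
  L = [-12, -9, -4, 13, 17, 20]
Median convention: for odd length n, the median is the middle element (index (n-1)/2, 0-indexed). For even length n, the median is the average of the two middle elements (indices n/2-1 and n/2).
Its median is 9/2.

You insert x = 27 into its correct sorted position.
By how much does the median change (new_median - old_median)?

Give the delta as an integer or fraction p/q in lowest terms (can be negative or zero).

Old median = 9/2
After inserting x = 27: new sorted = [-12, -9, -4, 13, 17, 20, 27]
New median = 13
Delta = 13 - 9/2 = 17/2

Answer: 17/2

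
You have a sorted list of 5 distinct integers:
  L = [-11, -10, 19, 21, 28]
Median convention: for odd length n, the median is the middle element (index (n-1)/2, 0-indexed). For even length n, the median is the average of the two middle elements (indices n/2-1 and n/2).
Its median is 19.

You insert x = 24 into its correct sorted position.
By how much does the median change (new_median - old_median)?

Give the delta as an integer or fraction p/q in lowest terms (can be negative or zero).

Old median = 19
After inserting x = 24: new sorted = [-11, -10, 19, 21, 24, 28]
New median = 20
Delta = 20 - 19 = 1

Answer: 1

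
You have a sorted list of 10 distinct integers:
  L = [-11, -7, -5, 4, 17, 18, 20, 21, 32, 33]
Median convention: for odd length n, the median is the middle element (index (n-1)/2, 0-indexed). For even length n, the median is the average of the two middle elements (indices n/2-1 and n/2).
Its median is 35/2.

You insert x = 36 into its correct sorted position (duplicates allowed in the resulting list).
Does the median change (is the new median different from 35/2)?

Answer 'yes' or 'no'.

Answer: yes

Derivation:
Old median = 35/2
Insert x = 36
New median = 18
Changed? yes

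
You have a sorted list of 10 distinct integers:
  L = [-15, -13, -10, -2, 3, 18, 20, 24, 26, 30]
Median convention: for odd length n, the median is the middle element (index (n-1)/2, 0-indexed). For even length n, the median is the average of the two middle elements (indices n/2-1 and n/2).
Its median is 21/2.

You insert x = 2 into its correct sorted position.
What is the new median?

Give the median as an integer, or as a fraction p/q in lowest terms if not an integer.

Old list (sorted, length 10): [-15, -13, -10, -2, 3, 18, 20, 24, 26, 30]
Old median = 21/2
Insert x = 2
Old length even (10). Middle pair: indices 4,5 = 3,18.
New length odd (11). New median = single middle element.
x = 2: 4 elements are < x, 6 elements are > x.
New sorted list: [-15, -13, -10, -2, 2, 3, 18, 20, 24, 26, 30]
New median = 3

Answer: 3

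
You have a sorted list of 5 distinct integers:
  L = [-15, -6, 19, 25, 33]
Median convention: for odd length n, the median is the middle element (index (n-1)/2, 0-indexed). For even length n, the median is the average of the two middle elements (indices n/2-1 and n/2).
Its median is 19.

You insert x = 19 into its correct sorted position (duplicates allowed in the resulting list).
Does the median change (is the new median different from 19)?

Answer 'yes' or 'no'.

Answer: no

Derivation:
Old median = 19
Insert x = 19
New median = 19
Changed? no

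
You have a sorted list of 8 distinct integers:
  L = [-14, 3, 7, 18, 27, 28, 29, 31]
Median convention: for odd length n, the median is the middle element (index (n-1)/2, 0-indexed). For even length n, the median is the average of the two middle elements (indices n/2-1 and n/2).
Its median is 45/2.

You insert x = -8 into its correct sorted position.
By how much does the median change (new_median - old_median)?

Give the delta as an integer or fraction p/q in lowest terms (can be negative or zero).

Answer: -9/2

Derivation:
Old median = 45/2
After inserting x = -8: new sorted = [-14, -8, 3, 7, 18, 27, 28, 29, 31]
New median = 18
Delta = 18 - 45/2 = -9/2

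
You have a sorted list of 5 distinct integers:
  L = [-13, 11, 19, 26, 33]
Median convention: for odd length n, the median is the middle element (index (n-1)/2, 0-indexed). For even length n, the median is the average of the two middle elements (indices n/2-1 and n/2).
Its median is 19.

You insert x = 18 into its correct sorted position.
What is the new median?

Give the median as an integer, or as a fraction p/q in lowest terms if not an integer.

Old list (sorted, length 5): [-13, 11, 19, 26, 33]
Old median = 19
Insert x = 18
Old length odd (5). Middle was index 2 = 19.
New length even (6). New median = avg of two middle elements.
x = 18: 2 elements are < x, 3 elements are > x.
New sorted list: [-13, 11, 18, 19, 26, 33]
New median = 37/2

Answer: 37/2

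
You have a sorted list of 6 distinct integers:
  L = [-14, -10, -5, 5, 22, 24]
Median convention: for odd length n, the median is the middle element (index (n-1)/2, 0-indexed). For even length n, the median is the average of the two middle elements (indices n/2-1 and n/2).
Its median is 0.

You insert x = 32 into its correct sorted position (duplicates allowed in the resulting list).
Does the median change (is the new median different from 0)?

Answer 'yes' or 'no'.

Answer: yes

Derivation:
Old median = 0
Insert x = 32
New median = 5
Changed? yes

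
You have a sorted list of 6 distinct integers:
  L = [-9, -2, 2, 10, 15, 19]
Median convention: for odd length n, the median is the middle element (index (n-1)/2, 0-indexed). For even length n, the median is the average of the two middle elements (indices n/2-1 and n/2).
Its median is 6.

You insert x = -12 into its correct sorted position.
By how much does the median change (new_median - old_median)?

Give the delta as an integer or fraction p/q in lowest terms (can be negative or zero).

Answer: -4

Derivation:
Old median = 6
After inserting x = -12: new sorted = [-12, -9, -2, 2, 10, 15, 19]
New median = 2
Delta = 2 - 6 = -4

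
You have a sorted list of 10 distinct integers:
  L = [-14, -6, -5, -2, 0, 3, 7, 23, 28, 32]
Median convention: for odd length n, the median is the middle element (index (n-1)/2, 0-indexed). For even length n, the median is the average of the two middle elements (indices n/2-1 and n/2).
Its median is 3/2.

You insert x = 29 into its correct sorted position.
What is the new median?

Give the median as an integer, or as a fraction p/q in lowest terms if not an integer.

Answer: 3

Derivation:
Old list (sorted, length 10): [-14, -6, -5, -2, 0, 3, 7, 23, 28, 32]
Old median = 3/2
Insert x = 29
Old length even (10). Middle pair: indices 4,5 = 0,3.
New length odd (11). New median = single middle element.
x = 29: 9 elements are < x, 1 elements are > x.
New sorted list: [-14, -6, -5, -2, 0, 3, 7, 23, 28, 29, 32]
New median = 3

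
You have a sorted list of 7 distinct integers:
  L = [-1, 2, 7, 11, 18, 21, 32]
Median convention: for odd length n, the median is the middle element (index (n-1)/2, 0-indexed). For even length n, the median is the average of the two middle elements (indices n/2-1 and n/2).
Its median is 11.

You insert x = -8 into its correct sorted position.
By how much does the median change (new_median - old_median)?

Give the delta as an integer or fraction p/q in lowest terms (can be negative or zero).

Old median = 11
After inserting x = -8: new sorted = [-8, -1, 2, 7, 11, 18, 21, 32]
New median = 9
Delta = 9 - 11 = -2

Answer: -2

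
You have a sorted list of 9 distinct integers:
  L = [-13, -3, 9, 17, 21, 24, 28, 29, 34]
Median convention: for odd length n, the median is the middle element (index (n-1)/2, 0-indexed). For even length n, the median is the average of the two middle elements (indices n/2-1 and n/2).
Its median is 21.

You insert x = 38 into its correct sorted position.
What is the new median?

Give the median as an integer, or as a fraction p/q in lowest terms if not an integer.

Answer: 45/2

Derivation:
Old list (sorted, length 9): [-13, -3, 9, 17, 21, 24, 28, 29, 34]
Old median = 21
Insert x = 38
Old length odd (9). Middle was index 4 = 21.
New length even (10). New median = avg of two middle elements.
x = 38: 9 elements are < x, 0 elements are > x.
New sorted list: [-13, -3, 9, 17, 21, 24, 28, 29, 34, 38]
New median = 45/2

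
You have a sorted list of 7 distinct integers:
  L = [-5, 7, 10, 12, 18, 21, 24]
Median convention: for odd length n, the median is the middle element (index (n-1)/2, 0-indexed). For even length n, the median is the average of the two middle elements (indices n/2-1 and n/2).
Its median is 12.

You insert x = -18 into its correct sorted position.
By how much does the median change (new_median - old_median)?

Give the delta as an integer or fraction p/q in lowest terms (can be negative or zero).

Answer: -1

Derivation:
Old median = 12
After inserting x = -18: new sorted = [-18, -5, 7, 10, 12, 18, 21, 24]
New median = 11
Delta = 11 - 12 = -1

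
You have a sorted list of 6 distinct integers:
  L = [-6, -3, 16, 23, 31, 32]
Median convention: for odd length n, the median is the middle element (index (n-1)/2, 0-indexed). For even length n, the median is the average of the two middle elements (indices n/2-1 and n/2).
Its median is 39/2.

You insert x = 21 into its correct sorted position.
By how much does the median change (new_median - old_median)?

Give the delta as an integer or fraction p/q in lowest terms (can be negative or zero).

Old median = 39/2
After inserting x = 21: new sorted = [-6, -3, 16, 21, 23, 31, 32]
New median = 21
Delta = 21 - 39/2 = 3/2

Answer: 3/2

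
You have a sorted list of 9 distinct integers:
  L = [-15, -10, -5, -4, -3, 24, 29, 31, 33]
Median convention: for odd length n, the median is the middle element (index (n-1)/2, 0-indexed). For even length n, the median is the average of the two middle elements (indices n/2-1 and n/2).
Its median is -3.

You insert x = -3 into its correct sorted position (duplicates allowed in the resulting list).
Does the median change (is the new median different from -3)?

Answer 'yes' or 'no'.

Answer: no

Derivation:
Old median = -3
Insert x = -3
New median = -3
Changed? no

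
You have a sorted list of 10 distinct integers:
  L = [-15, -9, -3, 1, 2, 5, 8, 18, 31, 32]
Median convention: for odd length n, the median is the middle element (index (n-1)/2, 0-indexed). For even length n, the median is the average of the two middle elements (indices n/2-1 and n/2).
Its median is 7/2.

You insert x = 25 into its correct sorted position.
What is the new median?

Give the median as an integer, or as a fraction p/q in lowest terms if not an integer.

Answer: 5

Derivation:
Old list (sorted, length 10): [-15, -9, -3, 1, 2, 5, 8, 18, 31, 32]
Old median = 7/2
Insert x = 25
Old length even (10). Middle pair: indices 4,5 = 2,5.
New length odd (11). New median = single middle element.
x = 25: 8 elements are < x, 2 elements are > x.
New sorted list: [-15, -9, -3, 1, 2, 5, 8, 18, 25, 31, 32]
New median = 5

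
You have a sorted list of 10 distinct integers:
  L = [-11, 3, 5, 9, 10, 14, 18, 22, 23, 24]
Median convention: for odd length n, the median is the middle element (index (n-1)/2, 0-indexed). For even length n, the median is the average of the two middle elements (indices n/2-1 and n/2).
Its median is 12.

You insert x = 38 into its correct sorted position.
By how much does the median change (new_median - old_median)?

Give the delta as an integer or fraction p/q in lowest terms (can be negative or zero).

Answer: 2

Derivation:
Old median = 12
After inserting x = 38: new sorted = [-11, 3, 5, 9, 10, 14, 18, 22, 23, 24, 38]
New median = 14
Delta = 14 - 12 = 2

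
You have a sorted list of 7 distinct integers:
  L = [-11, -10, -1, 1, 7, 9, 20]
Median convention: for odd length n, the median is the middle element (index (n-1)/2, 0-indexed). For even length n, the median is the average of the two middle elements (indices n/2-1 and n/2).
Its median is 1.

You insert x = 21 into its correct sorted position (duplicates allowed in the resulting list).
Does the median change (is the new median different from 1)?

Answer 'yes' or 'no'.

Old median = 1
Insert x = 21
New median = 4
Changed? yes

Answer: yes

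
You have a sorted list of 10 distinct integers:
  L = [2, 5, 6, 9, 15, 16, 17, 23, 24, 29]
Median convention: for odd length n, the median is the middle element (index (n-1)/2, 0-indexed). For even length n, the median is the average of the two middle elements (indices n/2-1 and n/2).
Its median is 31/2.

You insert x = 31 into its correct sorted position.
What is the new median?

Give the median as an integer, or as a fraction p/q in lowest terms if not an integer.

Answer: 16

Derivation:
Old list (sorted, length 10): [2, 5, 6, 9, 15, 16, 17, 23, 24, 29]
Old median = 31/2
Insert x = 31
Old length even (10). Middle pair: indices 4,5 = 15,16.
New length odd (11). New median = single middle element.
x = 31: 10 elements are < x, 0 elements are > x.
New sorted list: [2, 5, 6, 9, 15, 16, 17, 23, 24, 29, 31]
New median = 16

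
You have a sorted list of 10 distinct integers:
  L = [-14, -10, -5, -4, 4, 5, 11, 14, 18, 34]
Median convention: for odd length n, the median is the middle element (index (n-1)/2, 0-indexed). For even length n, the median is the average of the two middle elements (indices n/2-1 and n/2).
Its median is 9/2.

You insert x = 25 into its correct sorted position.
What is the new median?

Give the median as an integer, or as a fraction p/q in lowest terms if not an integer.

Answer: 5

Derivation:
Old list (sorted, length 10): [-14, -10, -5, -4, 4, 5, 11, 14, 18, 34]
Old median = 9/2
Insert x = 25
Old length even (10). Middle pair: indices 4,5 = 4,5.
New length odd (11). New median = single middle element.
x = 25: 9 elements are < x, 1 elements are > x.
New sorted list: [-14, -10, -5, -4, 4, 5, 11, 14, 18, 25, 34]
New median = 5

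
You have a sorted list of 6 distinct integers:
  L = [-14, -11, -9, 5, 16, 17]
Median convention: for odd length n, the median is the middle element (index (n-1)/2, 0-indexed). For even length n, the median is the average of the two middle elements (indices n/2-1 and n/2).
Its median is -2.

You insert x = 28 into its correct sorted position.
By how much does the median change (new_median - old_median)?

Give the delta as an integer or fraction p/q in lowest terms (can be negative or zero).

Answer: 7

Derivation:
Old median = -2
After inserting x = 28: new sorted = [-14, -11, -9, 5, 16, 17, 28]
New median = 5
Delta = 5 - -2 = 7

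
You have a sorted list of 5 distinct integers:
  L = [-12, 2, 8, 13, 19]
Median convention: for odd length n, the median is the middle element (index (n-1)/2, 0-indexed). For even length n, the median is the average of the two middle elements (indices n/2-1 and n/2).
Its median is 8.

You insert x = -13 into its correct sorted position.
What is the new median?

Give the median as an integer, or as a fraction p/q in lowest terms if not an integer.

Answer: 5

Derivation:
Old list (sorted, length 5): [-12, 2, 8, 13, 19]
Old median = 8
Insert x = -13
Old length odd (5). Middle was index 2 = 8.
New length even (6). New median = avg of two middle elements.
x = -13: 0 elements are < x, 5 elements are > x.
New sorted list: [-13, -12, 2, 8, 13, 19]
New median = 5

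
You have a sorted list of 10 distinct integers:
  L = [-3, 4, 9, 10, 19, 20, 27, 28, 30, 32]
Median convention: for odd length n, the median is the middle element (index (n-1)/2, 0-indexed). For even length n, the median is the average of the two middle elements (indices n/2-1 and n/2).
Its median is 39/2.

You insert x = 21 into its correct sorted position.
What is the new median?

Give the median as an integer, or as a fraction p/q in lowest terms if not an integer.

Old list (sorted, length 10): [-3, 4, 9, 10, 19, 20, 27, 28, 30, 32]
Old median = 39/2
Insert x = 21
Old length even (10). Middle pair: indices 4,5 = 19,20.
New length odd (11). New median = single middle element.
x = 21: 6 elements are < x, 4 elements are > x.
New sorted list: [-3, 4, 9, 10, 19, 20, 21, 27, 28, 30, 32]
New median = 20

Answer: 20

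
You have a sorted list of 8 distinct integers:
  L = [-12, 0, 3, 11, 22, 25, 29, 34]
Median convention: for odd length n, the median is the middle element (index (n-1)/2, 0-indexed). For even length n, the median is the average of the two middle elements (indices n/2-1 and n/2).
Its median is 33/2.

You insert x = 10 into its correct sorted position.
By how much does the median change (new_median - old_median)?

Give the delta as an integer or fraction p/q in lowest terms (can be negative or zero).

Old median = 33/2
After inserting x = 10: new sorted = [-12, 0, 3, 10, 11, 22, 25, 29, 34]
New median = 11
Delta = 11 - 33/2 = -11/2

Answer: -11/2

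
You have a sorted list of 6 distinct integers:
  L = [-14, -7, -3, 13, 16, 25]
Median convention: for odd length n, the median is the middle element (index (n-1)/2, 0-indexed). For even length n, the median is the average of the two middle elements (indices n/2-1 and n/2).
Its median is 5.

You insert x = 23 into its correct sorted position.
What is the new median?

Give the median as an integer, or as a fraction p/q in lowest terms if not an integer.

Answer: 13

Derivation:
Old list (sorted, length 6): [-14, -7, -3, 13, 16, 25]
Old median = 5
Insert x = 23
Old length even (6). Middle pair: indices 2,3 = -3,13.
New length odd (7). New median = single middle element.
x = 23: 5 elements are < x, 1 elements are > x.
New sorted list: [-14, -7, -3, 13, 16, 23, 25]
New median = 13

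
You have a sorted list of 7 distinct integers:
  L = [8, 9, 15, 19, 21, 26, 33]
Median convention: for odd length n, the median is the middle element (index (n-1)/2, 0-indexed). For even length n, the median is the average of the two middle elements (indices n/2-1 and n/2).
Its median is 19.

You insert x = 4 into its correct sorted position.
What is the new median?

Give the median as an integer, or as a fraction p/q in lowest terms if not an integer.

Old list (sorted, length 7): [8, 9, 15, 19, 21, 26, 33]
Old median = 19
Insert x = 4
Old length odd (7). Middle was index 3 = 19.
New length even (8). New median = avg of two middle elements.
x = 4: 0 elements are < x, 7 elements are > x.
New sorted list: [4, 8, 9, 15, 19, 21, 26, 33]
New median = 17

Answer: 17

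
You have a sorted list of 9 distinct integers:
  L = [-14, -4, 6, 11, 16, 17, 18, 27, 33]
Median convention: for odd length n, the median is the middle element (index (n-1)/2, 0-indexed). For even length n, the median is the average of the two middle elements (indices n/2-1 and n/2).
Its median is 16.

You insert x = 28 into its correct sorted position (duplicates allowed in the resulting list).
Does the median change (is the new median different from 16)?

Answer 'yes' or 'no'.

Old median = 16
Insert x = 28
New median = 33/2
Changed? yes

Answer: yes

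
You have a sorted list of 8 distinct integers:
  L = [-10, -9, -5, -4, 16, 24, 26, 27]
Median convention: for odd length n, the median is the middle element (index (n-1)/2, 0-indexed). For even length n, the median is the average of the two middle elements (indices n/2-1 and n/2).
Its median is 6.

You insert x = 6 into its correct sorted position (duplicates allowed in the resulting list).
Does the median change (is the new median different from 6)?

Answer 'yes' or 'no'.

Old median = 6
Insert x = 6
New median = 6
Changed? no

Answer: no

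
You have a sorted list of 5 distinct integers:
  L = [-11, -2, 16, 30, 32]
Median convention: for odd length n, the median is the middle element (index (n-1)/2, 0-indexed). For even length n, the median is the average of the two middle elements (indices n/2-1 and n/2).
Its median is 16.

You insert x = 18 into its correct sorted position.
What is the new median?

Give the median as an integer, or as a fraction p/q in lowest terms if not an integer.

Answer: 17

Derivation:
Old list (sorted, length 5): [-11, -2, 16, 30, 32]
Old median = 16
Insert x = 18
Old length odd (5). Middle was index 2 = 16.
New length even (6). New median = avg of two middle elements.
x = 18: 3 elements are < x, 2 elements are > x.
New sorted list: [-11, -2, 16, 18, 30, 32]
New median = 17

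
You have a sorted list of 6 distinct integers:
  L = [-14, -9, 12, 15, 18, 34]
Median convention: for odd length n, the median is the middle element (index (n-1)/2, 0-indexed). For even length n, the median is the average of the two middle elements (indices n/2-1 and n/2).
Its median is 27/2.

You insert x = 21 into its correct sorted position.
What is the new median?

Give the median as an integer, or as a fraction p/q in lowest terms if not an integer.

Answer: 15

Derivation:
Old list (sorted, length 6): [-14, -9, 12, 15, 18, 34]
Old median = 27/2
Insert x = 21
Old length even (6). Middle pair: indices 2,3 = 12,15.
New length odd (7). New median = single middle element.
x = 21: 5 elements are < x, 1 elements are > x.
New sorted list: [-14, -9, 12, 15, 18, 21, 34]
New median = 15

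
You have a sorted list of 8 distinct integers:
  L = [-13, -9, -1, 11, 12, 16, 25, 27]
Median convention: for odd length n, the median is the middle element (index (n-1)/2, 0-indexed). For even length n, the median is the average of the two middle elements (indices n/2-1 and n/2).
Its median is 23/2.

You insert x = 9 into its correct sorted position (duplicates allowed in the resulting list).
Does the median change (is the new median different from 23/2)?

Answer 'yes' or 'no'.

Answer: yes

Derivation:
Old median = 23/2
Insert x = 9
New median = 11
Changed? yes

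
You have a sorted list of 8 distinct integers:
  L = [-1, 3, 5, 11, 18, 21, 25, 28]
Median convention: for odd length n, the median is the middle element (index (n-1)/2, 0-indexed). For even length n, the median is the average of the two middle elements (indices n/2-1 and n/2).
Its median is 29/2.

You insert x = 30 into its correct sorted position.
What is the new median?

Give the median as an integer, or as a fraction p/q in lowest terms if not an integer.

Old list (sorted, length 8): [-1, 3, 5, 11, 18, 21, 25, 28]
Old median = 29/2
Insert x = 30
Old length even (8). Middle pair: indices 3,4 = 11,18.
New length odd (9). New median = single middle element.
x = 30: 8 elements are < x, 0 elements are > x.
New sorted list: [-1, 3, 5, 11, 18, 21, 25, 28, 30]
New median = 18

Answer: 18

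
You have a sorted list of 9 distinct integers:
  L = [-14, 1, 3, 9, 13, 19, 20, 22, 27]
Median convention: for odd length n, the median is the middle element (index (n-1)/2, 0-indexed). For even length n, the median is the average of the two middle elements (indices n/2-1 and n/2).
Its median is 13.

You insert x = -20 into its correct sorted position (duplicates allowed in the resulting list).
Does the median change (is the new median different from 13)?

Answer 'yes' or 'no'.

Old median = 13
Insert x = -20
New median = 11
Changed? yes

Answer: yes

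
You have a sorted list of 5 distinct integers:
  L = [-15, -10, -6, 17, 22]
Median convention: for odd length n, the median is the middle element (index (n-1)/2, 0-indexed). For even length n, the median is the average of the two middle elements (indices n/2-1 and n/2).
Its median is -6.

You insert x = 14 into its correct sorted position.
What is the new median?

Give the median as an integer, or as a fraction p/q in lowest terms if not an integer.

Old list (sorted, length 5): [-15, -10, -6, 17, 22]
Old median = -6
Insert x = 14
Old length odd (5). Middle was index 2 = -6.
New length even (6). New median = avg of two middle elements.
x = 14: 3 elements are < x, 2 elements are > x.
New sorted list: [-15, -10, -6, 14, 17, 22]
New median = 4

Answer: 4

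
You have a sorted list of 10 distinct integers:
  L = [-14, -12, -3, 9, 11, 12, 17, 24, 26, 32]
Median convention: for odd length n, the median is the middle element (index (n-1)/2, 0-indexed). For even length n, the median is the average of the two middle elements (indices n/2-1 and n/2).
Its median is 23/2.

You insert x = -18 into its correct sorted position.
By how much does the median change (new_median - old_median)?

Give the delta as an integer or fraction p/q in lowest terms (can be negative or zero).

Old median = 23/2
After inserting x = -18: new sorted = [-18, -14, -12, -3, 9, 11, 12, 17, 24, 26, 32]
New median = 11
Delta = 11 - 23/2 = -1/2

Answer: -1/2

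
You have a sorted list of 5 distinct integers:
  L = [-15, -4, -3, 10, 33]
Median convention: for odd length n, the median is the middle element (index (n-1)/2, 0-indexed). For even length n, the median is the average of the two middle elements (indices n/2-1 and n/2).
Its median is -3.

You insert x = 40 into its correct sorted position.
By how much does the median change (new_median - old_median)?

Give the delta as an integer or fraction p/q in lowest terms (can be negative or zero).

Old median = -3
After inserting x = 40: new sorted = [-15, -4, -3, 10, 33, 40]
New median = 7/2
Delta = 7/2 - -3 = 13/2

Answer: 13/2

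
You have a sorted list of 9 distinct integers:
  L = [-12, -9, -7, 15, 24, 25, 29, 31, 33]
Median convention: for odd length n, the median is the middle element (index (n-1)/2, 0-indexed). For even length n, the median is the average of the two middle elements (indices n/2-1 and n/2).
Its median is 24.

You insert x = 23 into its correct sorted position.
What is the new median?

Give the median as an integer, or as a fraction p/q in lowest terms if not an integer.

Answer: 47/2

Derivation:
Old list (sorted, length 9): [-12, -9, -7, 15, 24, 25, 29, 31, 33]
Old median = 24
Insert x = 23
Old length odd (9). Middle was index 4 = 24.
New length even (10). New median = avg of two middle elements.
x = 23: 4 elements are < x, 5 elements are > x.
New sorted list: [-12, -9, -7, 15, 23, 24, 25, 29, 31, 33]
New median = 47/2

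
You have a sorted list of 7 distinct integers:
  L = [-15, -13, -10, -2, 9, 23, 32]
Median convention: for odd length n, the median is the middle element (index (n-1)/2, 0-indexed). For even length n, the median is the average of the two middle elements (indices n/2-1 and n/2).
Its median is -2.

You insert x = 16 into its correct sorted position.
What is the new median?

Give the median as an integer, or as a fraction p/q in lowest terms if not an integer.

Answer: 7/2

Derivation:
Old list (sorted, length 7): [-15, -13, -10, -2, 9, 23, 32]
Old median = -2
Insert x = 16
Old length odd (7). Middle was index 3 = -2.
New length even (8). New median = avg of two middle elements.
x = 16: 5 elements are < x, 2 elements are > x.
New sorted list: [-15, -13, -10, -2, 9, 16, 23, 32]
New median = 7/2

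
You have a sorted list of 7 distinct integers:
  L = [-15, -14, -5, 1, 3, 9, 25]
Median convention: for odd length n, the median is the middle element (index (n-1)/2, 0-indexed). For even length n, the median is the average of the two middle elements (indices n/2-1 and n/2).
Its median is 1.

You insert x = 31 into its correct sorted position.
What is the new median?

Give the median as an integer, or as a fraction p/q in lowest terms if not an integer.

Old list (sorted, length 7): [-15, -14, -5, 1, 3, 9, 25]
Old median = 1
Insert x = 31
Old length odd (7). Middle was index 3 = 1.
New length even (8). New median = avg of two middle elements.
x = 31: 7 elements are < x, 0 elements are > x.
New sorted list: [-15, -14, -5, 1, 3, 9, 25, 31]
New median = 2

Answer: 2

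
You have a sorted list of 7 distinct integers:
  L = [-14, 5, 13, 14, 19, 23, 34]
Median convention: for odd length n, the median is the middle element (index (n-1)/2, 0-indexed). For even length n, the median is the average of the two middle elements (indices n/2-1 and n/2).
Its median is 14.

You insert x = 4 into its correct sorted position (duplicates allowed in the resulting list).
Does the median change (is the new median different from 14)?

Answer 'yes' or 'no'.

Old median = 14
Insert x = 4
New median = 27/2
Changed? yes

Answer: yes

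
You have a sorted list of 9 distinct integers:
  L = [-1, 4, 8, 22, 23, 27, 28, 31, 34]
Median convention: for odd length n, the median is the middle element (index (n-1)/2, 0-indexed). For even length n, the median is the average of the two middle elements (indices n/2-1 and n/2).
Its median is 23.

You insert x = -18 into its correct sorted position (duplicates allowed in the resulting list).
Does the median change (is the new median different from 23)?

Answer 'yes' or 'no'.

Answer: yes

Derivation:
Old median = 23
Insert x = -18
New median = 45/2
Changed? yes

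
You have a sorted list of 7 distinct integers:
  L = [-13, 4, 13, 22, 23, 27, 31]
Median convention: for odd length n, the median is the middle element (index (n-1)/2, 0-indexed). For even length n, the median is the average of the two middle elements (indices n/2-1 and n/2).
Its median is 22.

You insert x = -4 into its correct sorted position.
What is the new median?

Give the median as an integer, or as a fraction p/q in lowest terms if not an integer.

Answer: 35/2

Derivation:
Old list (sorted, length 7): [-13, 4, 13, 22, 23, 27, 31]
Old median = 22
Insert x = -4
Old length odd (7). Middle was index 3 = 22.
New length even (8). New median = avg of two middle elements.
x = -4: 1 elements are < x, 6 elements are > x.
New sorted list: [-13, -4, 4, 13, 22, 23, 27, 31]
New median = 35/2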